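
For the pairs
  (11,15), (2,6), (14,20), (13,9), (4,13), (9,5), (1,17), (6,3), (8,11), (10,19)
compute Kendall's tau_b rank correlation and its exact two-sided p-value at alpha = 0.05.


Step 1: Enumerate the 45 unordered pairs (i,j) with i<j and classify each by sign(x_j-x_i) * sign(y_j-y_i).
  (1,2):dx=-9,dy=-9->C; (1,3):dx=+3,dy=+5->C; (1,4):dx=+2,dy=-6->D; (1,5):dx=-7,dy=-2->C
  (1,6):dx=-2,dy=-10->C; (1,7):dx=-10,dy=+2->D; (1,8):dx=-5,dy=-12->C; (1,9):dx=-3,dy=-4->C
  (1,10):dx=-1,dy=+4->D; (2,3):dx=+12,dy=+14->C; (2,4):dx=+11,dy=+3->C; (2,5):dx=+2,dy=+7->C
  (2,6):dx=+7,dy=-1->D; (2,7):dx=-1,dy=+11->D; (2,8):dx=+4,dy=-3->D; (2,9):dx=+6,dy=+5->C
  (2,10):dx=+8,dy=+13->C; (3,4):dx=-1,dy=-11->C; (3,5):dx=-10,dy=-7->C; (3,6):dx=-5,dy=-15->C
  (3,7):dx=-13,dy=-3->C; (3,8):dx=-8,dy=-17->C; (3,9):dx=-6,dy=-9->C; (3,10):dx=-4,dy=-1->C
  (4,5):dx=-9,dy=+4->D; (4,6):dx=-4,dy=-4->C; (4,7):dx=-12,dy=+8->D; (4,8):dx=-7,dy=-6->C
  (4,9):dx=-5,dy=+2->D; (4,10):dx=-3,dy=+10->D; (5,6):dx=+5,dy=-8->D; (5,7):dx=-3,dy=+4->D
  (5,8):dx=+2,dy=-10->D; (5,9):dx=+4,dy=-2->D; (5,10):dx=+6,dy=+6->C; (6,7):dx=-8,dy=+12->D
  (6,8):dx=-3,dy=-2->C; (6,9):dx=-1,dy=+6->D; (6,10):dx=+1,dy=+14->C; (7,8):dx=+5,dy=-14->D
  (7,9):dx=+7,dy=-6->D; (7,10):dx=+9,dy=+2->C; (8,9):dx=+2,dy=+8->C; (8,10):dx=+4,dy=+16->C
  (9,10):dx=+2,dy=+8->C
Step 2: C = 27, D = 18, total pairs = 45.
Step 3: tau = (C - D)/(n(n-1)/2) = (27 - 18)/45 = 0.200000.
Step 4: Exact two-sided p-value (enumerate n! = 3628800 permutations of y under H0): p = 0.484313.
Step 5: alpha = 0.05. fail to reject H0.

tau_b = 0.2000 (C=27, D=18), p = 0.484313, fail to reject H0.


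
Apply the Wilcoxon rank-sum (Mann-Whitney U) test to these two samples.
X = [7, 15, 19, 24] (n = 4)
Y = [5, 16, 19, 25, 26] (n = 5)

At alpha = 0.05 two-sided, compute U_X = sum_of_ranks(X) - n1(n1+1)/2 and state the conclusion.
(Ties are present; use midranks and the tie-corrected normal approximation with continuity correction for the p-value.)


Step 1: Combine and sort all 9 observations; assign midranks.
sorted (value, group): (5,Y), (7,X), (15,X), (16,Y), (19,X), (19,Y), (24,X), (25,Y), (26,Y)
ranks: 5->1, 7->2, 15->3, 16->4, 19->5.5, 19->5.5, 24->7, 25->8, 26->9
Step 2: Rank sum for X: R1 = 2 + 3 + 5.5 + 7 = 17.5.
Step 3: U_X = R1 - n1(n1+1)/2 = 17.5 - 4*5/2 = 17.5 - 10 = 7.5.
       U_Y = n1*n2 - U_X = 20 - 7.5 = 12.5.
Step 4: Ties are present, so use the tie-corrected normal approximation (with continuity correction) for the p-value.
Step 5: p-value = 0.622753; compare to alpha = 0.05. fail to reject H0.

U_X = 7.5, p = 0.622753, fail to reject H0 at alpha = 0.05.


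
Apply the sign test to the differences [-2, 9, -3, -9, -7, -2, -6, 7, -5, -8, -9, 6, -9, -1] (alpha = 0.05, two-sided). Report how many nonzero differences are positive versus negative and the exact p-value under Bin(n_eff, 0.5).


Step 1: Discard zero differences. Original n = 14; n_eff = number of nonzero differences = 14.
Nonzero differences (with sign): -2, +9, -3, -9, -7, -2, -6, +7, -5, -8, -9, +6, -9, -1
Step 2: Count signs: positive = 3, negative = 11.
Step 3: Under H0: P(positive) = 0.5, so the number of positives S ~ Bin(14, 0.5).
Step 4: Two-sided exact p-value = sum of Bin(14,0.5) probabilities at or below the observed probability = 0.057373.
Step 5: alpha = 0.05. fail to reject H0.

n_eff = 14, pos = 3, neg = 11, p = 0.057373, fail to reject H0.


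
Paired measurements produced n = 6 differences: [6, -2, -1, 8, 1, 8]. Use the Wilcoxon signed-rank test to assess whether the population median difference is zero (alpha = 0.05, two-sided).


Step 1: Drop any zero differences (none here) and take |d_i|.
|d| = [6, 2, 1, 8, 1, 8]
Step 2: Midrank |d_i| (ties get averaged ranks).
ranks: |6|->4, |2|->3, |1|->1.5, |8|->5.5, |1|->1.5, |8|->5.5
Step 3: Attach original signs; sum ranks with positive sign and with negative sign.
W+ = 4 + 5.5 + 1.5 + 5.5 = 16.5
W- = 3 + 1.5 = 4.5
(Check: W+ + W- = 21 should equal n(n+1)/2 = 21.)
Step 4: Test statistic W = min(W+, W-) = 4.5.
Step 5: Ties in |d|, so use the tie-corrected normal approximation.
        E[W] = n(n+1)/4 = 6*7/4 = 10.5.
        Tie groups: |d|=1 (t=2), |d|=8 (t=2); sum(t^3 - t) = 12.
        Var[W] = n(n+1)(2n+1)/24 - sum(t^3-t)/48 = 546/24 - 12/48 = 22.5.
        z = (W - E[W]) / sqrt(Var[W]) = (4.5 - 10.5) / 4.7434 = -1.2649.
        Two-sided p = 2*Phi(z) = 0.205903.
Step 6: alpha = 0.05. fail to reject H0.

W+ = 16.5, W- = 4.5, W = min = 4.5, p = 0.205903, fail to reject H0.


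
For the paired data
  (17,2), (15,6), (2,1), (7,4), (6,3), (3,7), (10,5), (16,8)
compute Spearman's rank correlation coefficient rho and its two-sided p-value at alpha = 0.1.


Step 1: Rank x and y separately (midranks; no ties here).
rank(x): 17->8, 15->6, 2->1, 7->4, 6->3, 3->2, 10->5, 16->7
rank(y): 2->2, 6->6, 1->1, 4->4, 3->3, 7->7, 5->5, 8->8
Step 2: d_i = R_x(i) - R_y(i); compute d_i^2.
  (8-2)^2=36, (6-6)^2=0, (1-1)^2=0, (4-4)^2=0, (3-3)^2=0, (2-7)^2=25, (5-5)^2=0, (7-8)^2=1
sum(d^2) = 62.
Step 3: rho = 1 - 6*62 / (8*(8^2 - 1)) = 1 - 372/504 = 0.261905.
Step 4: Under H0, t = rho * sqrt((n-2)/(1-rho^2)) = 0.6647 ~ t(6).
Step 5: Two-sided p-value from the t-distribution with 6 df = 0.530923.
Step 6: alpha = 0.1. fail to reject H0.

rho = 0.2619, p = 0.530923, fail to reject H0 at alpha = 0.1.


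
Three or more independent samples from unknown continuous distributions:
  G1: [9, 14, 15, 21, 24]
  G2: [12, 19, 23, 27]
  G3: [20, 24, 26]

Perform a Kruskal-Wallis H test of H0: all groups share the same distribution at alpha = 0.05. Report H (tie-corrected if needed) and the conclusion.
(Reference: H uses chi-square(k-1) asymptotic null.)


Step 1: Combine all N = 12 observations and assign midranks.
sorted (value, group, rank): (9,G1,1), (12,G2,2), (14,G1,3), (15,G1,4), (19,G2,5), (20,G3,6), (21,G1,7), (23,G2,8), (24,G1,9.5), (24,G3,9.5), (26,G3,11), (27,G2,12)
Step 2: Sum ranks within each group.
R_1 = 24.5 (n_1 = 5)
R_2 = 27 (n_2 = 4)
R_3 = 26.5 (n_3 = 3)
Step 3: H = 12/(N(N+1)) * sum(R_i^2/n_i) - 3(N+1)
     = 12/(12*13) * (24.5^2/5 + 27^2/4 + 26.5^2/3) - 3*13
     = 0.076923 * 536.383 - 39
     = 2.260256.
Step 4: Ties present; correction factor C = 1 - 6/(12^3 - 12) = 0.996503. Corrected H = 2.260256 / 0.996503 = 2.268187.
Step 5: Under H0, H ~ chi^2(2); p-value = 0.321714.
Step 6: alpha = 0.05. fail to reject H0.

H = 2.2682, df = 2, p = 0.321714, fail to reject H0.


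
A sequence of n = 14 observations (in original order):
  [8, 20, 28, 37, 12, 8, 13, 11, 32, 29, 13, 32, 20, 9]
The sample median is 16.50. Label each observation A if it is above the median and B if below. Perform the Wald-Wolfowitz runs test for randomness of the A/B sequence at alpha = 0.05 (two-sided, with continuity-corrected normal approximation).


Step 1: Compute median = 16.50; label A = above, B = below.
Labels in order: BAAABBBBAABAAB  (n_A = 7, n_B = 7)
Step 2: Count runs R = 7.
Step 3: Under H0 (random ordering), E[R] = 2*n_A*n_B/(n_A+n_B) + 1 = 2*7*7/14 + 1 = 8.0000.
        Var[R] = 2*n_A*n_B*(2*n_A*n_B - n_A - n_B) / ((n_A+n_B)^2 * (n_A+n_B-1)) = 8232/2548 = 3.2308.
        SD[R] = 1.7974.
Step 4: Continuity-corrected z = (R + 0.5 - E[R]) / SD[R] = (7 + 0.5 - 8.0000) / 1.7974 = -0.2782.
Step 5: Two-sided p-value via normal approximation = 2*(1 - Phi(|z|)) = 0.780879.
Step 6: alpha = 0.05. fail to reject H0.

R = 7, z = -0.2782, p = 0.780879, fail to reject H0.


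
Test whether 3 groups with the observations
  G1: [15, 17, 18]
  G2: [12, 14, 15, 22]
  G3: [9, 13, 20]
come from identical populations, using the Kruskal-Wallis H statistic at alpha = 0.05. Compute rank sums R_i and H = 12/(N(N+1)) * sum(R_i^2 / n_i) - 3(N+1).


Step 1: Combine all N = 10 observations and assign midranks.
sorted (value, group, rank): (9,G3,1), (12,G2,2), (13,G3,3), (14,G2,4), (15,G1,5.5), (15,G2,5.5), (17,G1,7), (18,G1,8), (20,G3,9), (22,G2,10)
Step 2: Sum ranks within each group.
R_1 = 20.5 (n_1 = 3)
R_2 = 21.5 (n_2 = 4)
R_3 = 13 (n_3 = 3)
Step 3: H = 12/(N(N+1)) * sum(R_i^2/n_i) - 3(N+1)
     = 12/(10*11) * (20.5^2/3 + 21.5^2/4 + 13^2/3) - 3*11
     = 0.109091 * 311.979 - 33
     = 1.034091.
Step 4: Ties present; correction factor C = 1 - 6/(10^3 - 10) = 0.993939. Corrected H = 1.034091 / 0.993939 = 1.040396.
Step 5: Under H0, H ~ chi^2(2); p-value = 0.594403.
Step 6: alpha = 0.05. fail to reject H0.

H = 1.0404, df = 2, p = 0.594403, fail to reject H0.


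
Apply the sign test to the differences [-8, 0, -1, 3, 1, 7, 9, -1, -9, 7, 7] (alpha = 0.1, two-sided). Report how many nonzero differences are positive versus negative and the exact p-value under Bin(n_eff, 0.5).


Step 1: Discard zero differences. Original n = 11; n_eff = number of nonzero differences = 10.
Nonzero differences (with sign): -8, -1, +3, +1, +7, +9, -1, -9, +7, +7
Step 2: Count signs: positive = 6, negative = 4.
Step 3: Under H0: P(positive) = 0.5, so the number of positives S ~ Bin(10, 0.5).
Step 4: Two-sided exact p-value = sum of Bin(10,0.5) probabilities at or below the observed probability = 0.753906.
Step 5: alpha = 0.1. fail to reject H0.

n_eff = 10, pos = 6, neg = 4, p = 0.753906, fail to reject H0.


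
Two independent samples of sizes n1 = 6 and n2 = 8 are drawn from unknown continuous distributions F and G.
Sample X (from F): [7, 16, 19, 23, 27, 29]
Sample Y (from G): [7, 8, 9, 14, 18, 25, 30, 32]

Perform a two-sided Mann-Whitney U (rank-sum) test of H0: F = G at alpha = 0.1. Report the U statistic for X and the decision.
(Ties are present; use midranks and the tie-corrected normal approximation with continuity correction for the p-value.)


Step 1: Combine and sort all 14 observations; assign midranks.
sorted (value, group): (7,X), (7,Y), (8,Y), (9,Y), (14,Y), (16,X), (18,Y), (19,X), (23,X), (25,Y), (27,X), (29,X), (30,Y), (32,Y)
ranks: 7->1.5, 7->1.5, 8->3, 9->4, 14->5, 16->6, 18->7, 19->8, 23->9, 25->10, 27->11, 29->12, 30->13, 32->14
Step 2: Rank sum for X: R1 = 1.5 + 6 + 8 + 9 + 11 + 12 = 47.5.
Step 3: U_X = R1 - n1(n1+1)/2 = 47.5 - 6*7/2 = 47.5 - 21 = 26.5.
       U_Y = n1*n2 - U_X = 48 - 26.5 = 21.5.
Step 4: Ties are present, so use the tie-corrected normal approximation (with continuity correction) for the p-value.
Step 5: p-value = 0.796034; compare to alpha = 0.1. fail to reject H0.

U_X = 26.5, p = 0.796034, fail to reject H0 at alpha = 0.1.


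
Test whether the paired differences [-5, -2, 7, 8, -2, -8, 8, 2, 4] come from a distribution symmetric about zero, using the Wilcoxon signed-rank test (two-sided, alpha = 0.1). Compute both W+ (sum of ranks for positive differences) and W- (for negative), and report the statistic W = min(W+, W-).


Step 1: Drop any zero differences (none here) and take |d_i|.
|d| = [5, 2, 7, 8, 2, 8, 8, 2, 4]
Step 2: Midrank |d_i| (ties get averaged ranks).
ranks: |5|->5, |2|->2, |7|->6, |8|->8, |2|->2, |8|->8, |8|->8, |2|->2, |4|->4
Step 3: Attach original signs; sum ranks with positive sign and with negative sign.
W+ = 6 + 8 + 8 + 2 + 4 = 28
W- = 5 + 2 + 2 + 8 = 17
(Check: W+ + W- = 45 should equal n(n+1)/2 = 45.)
Step 4: Test statistic W = min(W+, W-) = 17.
Step 5: Ties in |d|, so use the tie-corrected normal approximation.
        E[W] = n(n+1)/4 = 9*10/4 = 22.5.
        Tie groups: |d|=2 (t=3), |d|=8 (t=3); sum(t^3 - t) = 48.
        Var[W] = n(n+1)(2n+1)/24 - sum(t^3-t)/48 = 1710/24 - 48/48 = 70.25.
        z = (W - E[W]) / sqrt(Var[W]) = (17 - 22.5) / 8.3815 = -0.6562.
        Two-sided p = 2*Phi(z) = 0.511692.
Step 6: alpha = 0.1. fail to reject H0.

W+ = 28, W- = 17, W = min = 17, p = 0.511692, fail to reject H0.


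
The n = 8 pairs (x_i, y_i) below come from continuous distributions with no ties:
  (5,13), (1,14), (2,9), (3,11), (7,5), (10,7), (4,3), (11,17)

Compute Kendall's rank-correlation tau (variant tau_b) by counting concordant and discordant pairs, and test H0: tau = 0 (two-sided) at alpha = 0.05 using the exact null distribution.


Step 1: Enumerate the 28 unordered pairs (i,j) with i<j and classify each by sign(x_j-x_i) * sign(y_j-y_i).
  (1,2):dx=-4,dy=+1->D; (1,3):dx=-3,dy=-4->C; (1,4):dx=-2,dy=-2->C; (1,5):dx=+2,dy=-8->D
  (1,6):dx=+5,dy=-6->D; (1,7):dx=-1,dy=-10->C; (1,8):dx=+6,dy=+4->C; (2,3):dx=+1,dy=-5->D
  (2,4):dx=+2,dy=-3->D; (2,5):dx=+6,dy=-9->D; (2,6):dx=+9,dy=-7->D; (2,7):dx=+3,dy=-11->D
  (2,8):dx=+10,dy=+3->C; (3,4):dx=+1,dy=+2->C; (3,5):dx=+5,dy=-4->D; (3,6):dx=+8,dy=-2->D
  (3,7):dx=+2,dy=-6->D; (3,8):dx=+9,dy=+8->C; (4,5):dx=+4,dy=-6->D; (4,6):dx=+7,dy=-4->D
  (4,7):dx=+1,dy=-8->D; (4,8):dx=+8,dy=+6->C; (5,6):dx=+3,dy=+2->C; (5,7):dx=-3,dy=-2->C
  (5,8):dx=+4,dy=+12->C; (6,7):dx=-6,dy=-4->C; (6,8):dx=+1,dy=+10->C; (7,8):dx=+7,dy=+14->C
Step 2: C = 14, D = 14, total pairs = 28.
Step 3: tau = (C - D)/(n(n-1)/2) = (14 - 14)/28 = 0.000000.
Step 4: Exact two-sided p-value (enumerate n! = 40320 permutations of y under H0): p = 1.000000.
Step 5: alpha = 0.05. fail to reject H0.

tau_b = 0.0000 (C=14, D=14), p = 1.000000, fail to reject H0.


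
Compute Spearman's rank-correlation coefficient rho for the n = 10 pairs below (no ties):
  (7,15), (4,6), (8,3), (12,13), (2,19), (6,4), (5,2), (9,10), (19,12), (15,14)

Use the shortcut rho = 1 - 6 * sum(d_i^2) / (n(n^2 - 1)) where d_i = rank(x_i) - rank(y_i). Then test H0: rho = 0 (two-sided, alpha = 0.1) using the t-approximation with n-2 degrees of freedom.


Step 1: Rank x and y separately (midranks; no ties here).
rank(x): 7->5, 4->2, 8->6, 12->8, 2->1, 6->4, 5->3, 9->7, 19->10, 15->9
rank(y): 15->9, 6->4, 3->2, 13->7, 19->10, 4->3, 2->1, 10->5, 12->6, 14->8
Step 2: d_i = R_x(i) - R_y(i); compute d_i^2.
  (5-9)^2=16, (2-4)^2=4, (6-2)^2=16, (8-7)^2=1, (1-10)^2=81, (4-3)^2=1, (3-1)^2=4, (7-5)^2=4, (10-6)^2=16, (9-8)^2=1
sum(d^2) = 144.
Step 3: rho = 1 - 6*144 / (10*(10^2 - 1)) = 1 - 864/990 = 0.127273.
Step 4: Under H0, t = rho * sqrt((n-2)/(1-rho^2)) = 0.3629 ~ t(8).
Step 5: Two-sided p-value from the t-distribution with 8 df = 0.726057.
Step 6: alpha = 0.1. fail to reject H0.

rho = 0.1273, p = 0.726057, fail to reject H0 at alpha = 0.1.


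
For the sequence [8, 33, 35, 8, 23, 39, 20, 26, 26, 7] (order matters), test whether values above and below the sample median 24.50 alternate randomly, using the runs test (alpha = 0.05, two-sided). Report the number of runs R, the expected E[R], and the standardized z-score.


Step 1: Compute median = 24.50; label A = above, B = below.
Labels in order: BAABBABAAB  (n_A = 5, n_B = 5)
Step 2: Count runs R = 7.
Step 3: Under H0 (random ordering), E[R] = 2*n_A*n_B/(n_A+n_B) + 1 = 2*5*5/10 + 1 = 6.0000.
        Var[R] = 2*n_A*n_B*(2*n_A*n_B - n_A - n_B) / ((n_A+n_B)^2 * (n_A+n_B-1)) = 2000/900 = 2.2222.
        SD[R] = 1.4907.
Step 4: Continuity-corrected z = (R - 0.5 - E[R]) / SD[R] = (7 - 0.5 - 6.0000) / 1.4907 = 0.3354.
Step 5: Two-sided p-value via normal approximation = 2*(1 - Phi(|z|)) = 0.737316.
Step 6: alpha = 0.05. fail to reject H0.

R = 7, z = 0.3354, p = 0.737316, fail to reject H0.


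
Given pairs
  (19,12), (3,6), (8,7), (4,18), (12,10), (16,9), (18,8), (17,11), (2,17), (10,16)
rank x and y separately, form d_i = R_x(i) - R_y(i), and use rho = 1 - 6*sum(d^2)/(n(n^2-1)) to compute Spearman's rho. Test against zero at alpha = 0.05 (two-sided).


Step 1: Rank x and y separately (midranks; no ties here).
rank(x): 19->10, 3->2, 8->4, 4->3, 12->6, 16->7, 18->9, 17->8, 2->1, 10->5
rank(y): 12->7, 6->1, 7->2, 18->10, 10->5, 9->4, 8->3, 11->6, 17->9, 16->8
Step 2: d_i = R_x(i) - R_y(i); compute d_i^2.
  (10-7)^2=9, (2-1)^2=1, (4-2)^2=4, (3-10)^2=49, (6-5)^2=1, (7-4)^2=9, (9-3)^2=36, (8-6)^2=4, (1-9)^2=64, (5-8)^2=9
sum(d^2) = 186.
Step 3: rho = 1 - 6*186 / (10*(10^2 - 1)) = 1 - 1116/990 = -0.127273.
Step 4: Under H0, t = rho * sqrt((n-2)/(1-rho^2)) = -0.3629 ~ t(8).
Step 5: Two-sided p-value from the t-distribution with 8 df = 0.726057.
Step 6: alpha = 0.05. fail to reject H0.

rho = -0.1273, p = 0.726057, fail to reject H0 at alpha = 0.05.


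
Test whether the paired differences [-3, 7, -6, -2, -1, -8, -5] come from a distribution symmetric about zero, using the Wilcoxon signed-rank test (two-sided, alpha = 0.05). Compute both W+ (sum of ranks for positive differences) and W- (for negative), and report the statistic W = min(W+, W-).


Step 1: Drop any zero differences (none here) and take |d_i|.
|d| = [3, 7, 6, 2, 1, 8, 5]
Step 2: Midrank |d_i| (ties get averaged ranks).
ranks: |3|->3, |7|->6, |6|->5, |2|->2, |1|->1, |8|->7, |5|->4
Step 3: Attach original signs; sum ranks with positive sign and with negative sign.
W+ = 6 = 6
W- = 3 + 5 + 2 + 1 + 7 + 4 = 22
(Check: W+ + W- = 28 should equal n(n+1)/2 = 28.)
Step 4: Test statistic W = min(W+, W-) = 6.
Step 5: No ties, so the exact null distribution over the 2^7 = 128 sign assignments gives the two-sided p-value = 0.218750.
Step 6: alpha = 0.05. fail to reject H0.

W+ = 6, W- = 22, W = min = 6, p = 0.218750, fail to reject H0.


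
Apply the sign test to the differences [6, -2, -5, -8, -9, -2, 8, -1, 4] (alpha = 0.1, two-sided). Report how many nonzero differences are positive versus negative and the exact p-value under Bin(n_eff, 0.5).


Step 1: Discard zero differences. Original n = 9; n_eff = number of nonzero differences = 9.
Nonzero differences (with sign): +6, -2, -5, -8, -9, -2, +8, -1, +4
Step 2: Count signs: positive = 3, negative = 6.
Step 3: Under H0: P(positive) = 0.5, so the number of positives S ~ Bin(9, 0.5).
Step 4: Two-sided exact p-value = sum of Bin(9,0.5) probabilities at or below the observed probability = 0.507812.
Step 5: alpha = 0.1. fail to reject H0.

n_eff = 9, pos = 3, neg = 6, p = 0.507812, fail to reject H0.


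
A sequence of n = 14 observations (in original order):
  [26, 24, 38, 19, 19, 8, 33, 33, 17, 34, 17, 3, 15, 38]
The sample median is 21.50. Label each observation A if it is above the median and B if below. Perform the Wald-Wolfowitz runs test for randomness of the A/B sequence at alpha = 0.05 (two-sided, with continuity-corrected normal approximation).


Step 1: Compute median = 21.50; label A = above, B = below.
Labels in order: AAABBBAABABBBA  (n_A = 7, n_B = 7)
Step 2: Count runs R = 7.
Step 3: Under H0 (random ordering), E[R] = 2*n_A*n_B/(n_A+n_B) + 1 = 2*7*7/14 + 1 = 8.0000.
        Var[R] = 2*n_A*n_B*(2*n_A*n_B - n_A - n_B) / ((n_A+n_B)^2 * (n_A+n_B-1)) = 8232/2548 = 3.2308.
        SD[R] = 1.7974.
Step 4: Continuity-corrected z = (R + 0.5 - E[R]) / SD[R] = (7 + 0.5 - 8.0000) / 1.7974 = -0.2782.
Step 5: Two-sided p-value via normal approximation = 2*(1 - Phi(|z|)) = 0.780879.
Step 6: alpha = 0.05. fail to reject H0.

R = 7, z = -0.2782, p = 0.780879, fail to reject H0.


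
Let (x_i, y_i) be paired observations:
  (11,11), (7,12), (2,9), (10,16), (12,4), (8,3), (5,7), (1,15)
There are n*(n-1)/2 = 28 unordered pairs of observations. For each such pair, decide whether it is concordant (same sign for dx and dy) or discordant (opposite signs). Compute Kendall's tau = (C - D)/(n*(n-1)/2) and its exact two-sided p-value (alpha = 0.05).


Step 1: Enumerate the 28 unordered pairs (i,j) with i<j and classify each by sign(x_j-x_i) * sign(y_j-y_i).
  (1,2):dx=-4,dy=+1->D; (1,3):dx=-9,dy=-2->C; (1,4):dx=-1,dy=+5->D; (1,5):dx=+1,dy=-7->D
  (1,6):dx=-3,dy=-8->C; (1,7):dx=-6,dy=-4->C; (1,8):dx=-10,dy=+4->D; (2,3):dx=-5,dy=-3->C
  (2,4):dx=+3,dy=+4->C; (2,5):dx=+5,dy=-8->D; (2,6):dx=+1,dy=-9->D; (2,7):dx=-2,dy=-5->C
  (2,8):dx=-6,dy=+3->D; (3,4):dx=+8,dy=+7->C; (3,5):dx=+10,dy=-5->D; (3,6):dx=+6,dy=-6->D
  (3,7):dx=+3,dy=-2->D; (3,8):dx=-1,dy=+6->D; (4,5):dx=+2,dy=-12->D; (4,6):dx=-2,dy=-13->C
  (4,7):dx=-5,dy=-9->C; (4,8):dx=-9,dy=-1->C; (5,6):dx=-4,dy=-1->C; (5,7):dx=-7,dy=+3->D
  (5,8):dx=-11,dy=+11->D; (6,7):dx=-3,dy=+4->D; (6,8):dx=-7,dy=+12->D; (7,8):dx=-4,dy=+8->D
Step 2: C = 11, D = 17, total pairs = 28.
Step 3: tau = (C - D)/(n(n-1)/2) = (11 - 17)/28 = -0.214286.
Step 4: Exact two-sided p-value (enumerate n! = 40320 permutations of y under H0): p = 0.548413.
Step 5: alpha = 0.05. fail to reject H0.

tau_b = -0.2143 (C=11, D=17), p = 0.548413, fail to reject H0.


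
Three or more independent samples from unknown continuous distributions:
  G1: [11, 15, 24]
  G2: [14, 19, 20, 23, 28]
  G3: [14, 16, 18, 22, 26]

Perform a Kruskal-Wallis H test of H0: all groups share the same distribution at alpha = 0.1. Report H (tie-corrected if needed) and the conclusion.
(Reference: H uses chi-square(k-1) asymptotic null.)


Step 1: Combine all N = 13 observations and assign midranks.
sorted (value, group, rank): (11,G1,1), (14,G2,2.5), (14,G3,2.5), (15,G1,4), (16,G3,5), (18,G3,6), (19,G2,7), (20,G2,8), (22,G3,9), (23,G2,10), (24,G1,11), (26,G3,12), (28,G2,13)
Step 2: Sum ranks within each group.
R_1 = 16 (n_1 = 3)
R_2 = 40.5 (n_2 = 5)
R_3 = 34.5 (n_3 = 5)
Step 3: H = 12/(N(N+1)) * sum(R_i^2/n_i) - 3(N+1)
     = 12/(13*14) * (16^2/3 + 40.5^2/5 + 34.5^2/5) - 3*14
     = 0.065934 * 651.433 - 42
     = 0.951648.
Step 4: Ties present; correction factor C = 1 - 6/(13^3 - 13) = 0.997253. Corrected H = 0.951648 / 0.997253 = 0.954270.
Step 5: Under H0, H ~ chi^2(2); p-value = 0.620559.
Step 6: alpha = 0.1. fail to reject H0.

H = 0.9543, df = 2, p = 0.620559, fail to reject H0.


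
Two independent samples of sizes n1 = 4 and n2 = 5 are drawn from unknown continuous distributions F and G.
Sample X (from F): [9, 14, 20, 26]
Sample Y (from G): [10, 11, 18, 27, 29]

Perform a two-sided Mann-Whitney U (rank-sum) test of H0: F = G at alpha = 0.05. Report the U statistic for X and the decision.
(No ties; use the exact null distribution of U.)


Step 1: Combine and sort all 9 observations; assign midranks.
sorted (value, group): (9,X), (10,Y), (11,Y), (14,X), (18,Y), (20,X), (26,X), (27,Y), (29,Y)
ranks: 9->1, 10->2, 11->3, 14->4, 18->5, 20->6, 26->7, 27->8, 29->9
Step 2: Rank sum for X: R1 = 1 + 4 + 6 + 7 = 18.
Step 3: U_X = R1 - n1(n1+1)/2 = 18 - 4*5/2 = 18 - 10 = 8.
       U_Y = n1*n2 - U_X = 20 - 8 = 12.
Step 4: No ties, so the exact null distribution of U (based on enumerating the C(9,4) = 126 equally likely rank assignments) gives the two-sided p-value.
Step 5: p-value = 0.730159; compare to alpha = 0.05. fail to reject H0.

U_X = 8, p = 0.730159, fail to reject H0 at alpha = 0.05.


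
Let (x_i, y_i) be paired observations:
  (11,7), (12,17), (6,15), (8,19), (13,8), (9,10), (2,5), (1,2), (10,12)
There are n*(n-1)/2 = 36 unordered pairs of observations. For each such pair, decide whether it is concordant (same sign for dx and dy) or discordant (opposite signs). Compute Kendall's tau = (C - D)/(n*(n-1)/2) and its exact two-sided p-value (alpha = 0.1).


Step 1: Enumerate the 36 unordered pairs (i,j) with i<j and classify each by sign(x_j-x_i) * sign(y_j-y_i).
  (1,2):dx=+1,dy=+10->C; (1,3):dx=-5,dy=+8->D; (1,4):dx=-3,dy=+12->D; (1,5):dx=+2,dy=+1->C
  (1,6):dx=-2,dy=+3->D; (1,7):dx=-9,dy=-2->C; (1,8):dx=-10,dy=-5->C; (1,9):dx=-1,dy=+5->D
  (2,3):dx=-6,dy=-2->C; (2,4):dx=-4,dy=+2->D; (2,5):dx=+1,dy=-9->D; (2,6):dx=-3,dy=-7->C
  (2,7):dx=-10,dy=-12->C; (2,8):dx=-11,dy=-15->C; (2,9):dx=-2,dy=-5->C; (3,4):dx=+2,dy=+4->C
  (3,5):dx=+7,dy=-7->D; (3,6):dx=+3,dy=-5->D; (3,7):dx=-4,dy=-10->C; (3,8):dx=-5,dy=-13->C
  (3,9):dx=+4,dy=-3->D; (4,5):dx=+5,dy=-11->D; (4,6):dx=+1,dy=-9->D; (4,7):dx=-6,dy=-14->C
  (4,8):dx=-7,dy=-17->C; (4,9):dx=+2,dy=-7->D; (5,6):dx=-4,dy=+2->D; (5,7):dx=-11,dy=-3->C
  (5,8):dx=-12,dy=-6->C; (5,9):dx=-3,dy=+4->D; (6,7):dx=-7,dy=-5->C; (6,8):dx=-8,dy=-8->C
  (6,9):dx=+1,dy=+2->C; (7,8):dx=-1,dy=-3->C; (7,9):dx=+8,dy=+7->C; (8,9):dx=+9,dy=+10->C
Step 2: C = 22, D = 14, total pairs = 36.
Step 3: tau = (C - D)/(n(n-1)/2) = (22 - 14)/36 = 0.222222.
Step 4: Exact two-sided p-value (enumerate n! = 362880 permutations of y under H0): p = 0.476709.
Step 5: alpha = 0.1. fail to reject H0.

tau_b = 0.2222 (C=22, D=14), p = 0.476709, fail to reject H0.


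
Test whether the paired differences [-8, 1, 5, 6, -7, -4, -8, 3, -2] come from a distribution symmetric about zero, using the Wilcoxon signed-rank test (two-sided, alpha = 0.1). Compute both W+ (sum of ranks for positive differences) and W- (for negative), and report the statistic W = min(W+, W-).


Step 1: Drop any zero differences (none here) and take |d_i|.
|d| = [8, 1, 5, 6, 7, 4, 8, 3, 2]
Step 2: Midrank |d_i| (ties get averaged ranks).
ranks: |8|->8.5, |1|->1, |5|->5, |6|->6, |7|->7, |4|->4, |8|->8.5, |3|->3, |2|->2
Step 3: Attach original signs; sum ranks with positive sign and with negative sign.
W+ = 1 + 5 + 6 + 3 = 15
W- = 8.5 + 7 + 4 + 8.5 + 2 = 30
(Check: W+ + W- = 45 should equal n(n+1)/2 = 45.)
Step 4: Test statistic W = min(W+, W-) = 15.
Step 5: Ties in |d|, so use the tie-corrected normal approximation.
        E[W] = n(n+1)/4 = 9*10/4 = 22.5.
        Tie groups: |d|=8 (t=2); sum(t^3 - t) = 6.
        Var[W] = n(n+1)(2n+1)/24 - sum(t^3-t)/48 = 1710/24 - 6/48 = 71.125.
        z = (W - E[W]) / sqrt(Var[W]) = (15 - 22.5) / 8.4336 = -0.8893.
        Two-sided p = 2*Phi(z) = 0.373840.
Step 6: alpha = 0.1. fail to reject H0.

W+ = 15, W- = 30, W = min = 15, p = 0.373840, fail to reject H0.


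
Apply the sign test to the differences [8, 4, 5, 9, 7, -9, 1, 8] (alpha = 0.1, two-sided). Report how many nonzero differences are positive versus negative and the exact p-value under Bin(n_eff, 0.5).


Step 1: Discard zero differences. Original n = 8; n_eff = number of nonzero differences = 8.
Nonzero differences (with sign): +8, +4, +5, +9, +7, -9, +1, +8
Step 2: Count signs: positive = 7, negative = 1.
Step 3: Under H0: P(positive) = 0.5, so the number of positives S ~ Bin(8, 0.5).
Step 4: Two-sided exact p-value = sum of Bin(8,0.5) probabilities at or below the observed probability = 0.070312.
Step 5: alpha = 0.1. reject H0.

n_eff = 8, pos = 7, neg = 1, p = 0.070312, reject H0.


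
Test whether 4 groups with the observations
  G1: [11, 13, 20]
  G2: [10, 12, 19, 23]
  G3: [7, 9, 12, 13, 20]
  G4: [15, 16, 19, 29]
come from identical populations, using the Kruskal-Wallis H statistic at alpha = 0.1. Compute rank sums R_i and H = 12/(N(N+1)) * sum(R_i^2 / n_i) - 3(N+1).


Step 1: Combine all N = 16 observations and assign midranks.
sorted (value, group, rank): (7,G3,1), (9,G3,2), (10,G2,3), (11,G1,4), (12,G2,5.5), (12,G3,5.5), (13,G1,7.5), (13,G3,7.5), (15,G4,9), (16,G4,10), (19,G2,11.5), (19,G4,11.5), (20,G1,13.5), (20,G3,13.5), (23,G2,15), (29,G4,16)
Step 2: Sum ranks within each group.
R_1 = 25 (n_1 = 3)
R_2 = 35 (n_2 = 4)
R_3 = 29.5 (n_3 = 5)
R_4 = 46.5 (n_4 = 4)
Step 3: H = 12/(N(N+1)) * sum(R_i^2/n_i) - 3(N+1)
     = 12/(16*17) * (25^2/3 + 35^2/4 + 29.5^2/5 + 46.5^2/4) - 3*17
     = 0.044118 * 1229.2 - 51
     = 3.229228.
Step 4: Ties present; correction factor C = 1 - 24/(16^3 - 16) = 0.994118. Corrected H = 3.229228 / 0.994118 = 3.248336.
Step 5: Under H0, H ~ chi^2(3); p-value = 0.354898.
Step 6: alpha = 0.1. fail to reject H0.

H = 3.2483, df = 3, p = 0.354898, fail to reject H0.


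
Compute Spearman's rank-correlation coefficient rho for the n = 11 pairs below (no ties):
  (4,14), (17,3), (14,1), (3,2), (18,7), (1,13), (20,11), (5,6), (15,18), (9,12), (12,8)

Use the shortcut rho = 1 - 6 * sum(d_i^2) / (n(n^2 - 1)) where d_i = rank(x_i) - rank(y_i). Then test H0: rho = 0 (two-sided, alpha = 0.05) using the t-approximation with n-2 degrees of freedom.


Step 1: Rank x and y separately (midranks; no ties here).
rank(x): 4->3, 17->9, 14->7, 3->2, 18->10, 1->1, 20->11, 5->4, 15->8, 9->5, 12->6
rank(y): 14->10, 3->3, 1->1, 2->2, 7->5, 13->9, 11->7, 6->4, 18->11, 12->8, 8->6
Step 2: d_i = R_x(i) - R_y(i); compute d_i^2.
  (3-10)^2=49, (9-3)^2=36, (7-1)^2=36, (2-2)^2=0, (10-5)^2=25, (1-9)^2=64, (11-7)^2=16, (4-4)^2=0, (8-11)^2=9, (5-8)^2=9, (6-6)^2=0
sum(d^2) = 244.
Step 3: rho = 1 - 6*244 / (11*(11^2 - 1)) = 1 - 1464/1320 = -0.109091.
Step 4: Under H0, t = rho * sqrt((n-2)/(1-rho^2)) = -0.3292 ~ t(9).
Step 5: Two-sided p-value from the t-distribution with 9 df = 0.749509.
Step 6: alpha = 0.05. fail to reject H0.

rho = -0.1091, p = 0.749509, fail to reject H0 at alpha = 0.05.


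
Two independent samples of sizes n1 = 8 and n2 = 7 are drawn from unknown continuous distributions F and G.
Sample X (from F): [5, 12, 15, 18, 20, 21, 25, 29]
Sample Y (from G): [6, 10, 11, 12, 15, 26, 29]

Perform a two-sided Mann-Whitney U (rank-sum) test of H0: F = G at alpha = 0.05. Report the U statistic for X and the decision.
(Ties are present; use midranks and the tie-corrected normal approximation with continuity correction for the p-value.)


Step 1: Combine and sort all 15 observations; assign midranks.
sorted (value, group): (5,X), (6,Y), (10,Y), (11,Y), (12,X), (12,Y), (15,X), (15,Y), (18,X), (20,X), (21,X), (25,X), (26,Y), (29,X), (29,Y)
ranks: 5->1, 6->2, 10->3, 11->4, 12->5.5, 12->5.5, 15->7.5, 15->7.5, 18->9, 20->10, 21->11, 25->12, 26->13, 29->14.5, 29->14.5
Step 2: Rank sum for X: R1 = 1 + 5.5 + 7.5 + 9 + 10 + 11 + 12 + 14.5 = 70.5.
Step 3: U_X = R1 - n1(n1+1)/2 = 70.5 - 8*9/2 = 70.5 - 36 = 34.5.
       U_Y = n1*n2 - U_X = 56 - 34.5 = 21.5.
Step 4: Ties are present, so use the tie-corrected normal approximation (with continuity correction) for the p-value.
Step 5: p-value = 0.486283; compare to alpha = 0.05. fail to reject H0.

U_X = 34.5, p = 0.486283, fail to reject H0 at alpha = 0.05.


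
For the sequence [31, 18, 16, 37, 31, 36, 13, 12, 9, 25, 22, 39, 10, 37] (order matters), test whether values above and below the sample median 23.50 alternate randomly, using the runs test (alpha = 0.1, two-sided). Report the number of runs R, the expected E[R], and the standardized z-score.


Step 1: Compute median = 23.50; label A = above, B = below.
Labels in order: ABBAAABBBABABA  (n_A = 7, n_B = 7)
Step 2: Count runs R = 9.
Step 3: Under H0 (random ordering), E[R] = 2*n_A*n_B/(n_A+n_B) + 1 = 2*7*7/14 + 1 = 8.0000.
        Var[R] = 2*n_A*n_B*(2*n_A*n_B - n_A - n_B) / ((n_A+n_B)^2 * (n_A+n_B-1)) = 8232/2548 = 3.2308.
        SD[R] = 1.7974.
Step 4: Continuity-corrected z = (R - 0.5 - E[R]) / SD[R] = (9 - 0.5 - 8.0000) / 1.7974 = 0.2782.
Step 5: Two-sided p-value via normal approximation = 2*(1 - Phi(|z|)) = 0.780879.
Step 6: alpha = 0.1. fail to reject H0.

R = 9, z = 0.2782, p = 0.780879, fail to reject H0.


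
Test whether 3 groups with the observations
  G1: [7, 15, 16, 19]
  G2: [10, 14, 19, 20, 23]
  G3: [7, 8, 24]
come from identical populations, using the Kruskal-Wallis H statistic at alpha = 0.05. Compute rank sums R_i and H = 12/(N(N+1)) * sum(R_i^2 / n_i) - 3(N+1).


Step 1: Combine all N = 12 observations and assign midranks.
sorted (value, group, rank): (7,G1,1.5), (7,G3,1.5), (8,G3,3), (10,G2,4), (14,G2,5), (15,G1,6), (16,G1,7), (19,G1,8.5), (19,G2,8.5), (20,G2,10), (23,G2,11), (24,G3,12)
Step 2: Sum ranks within each group.
R_1 = 23 (n_1 = 4)
R_2 = 38.5 (n_2 = 5)
R_3 = 16.5 (n_3 = 3)
Step 3: H = 12/(N(N+1)) * sum(R_i^2/n_i) - 3(N+1)
     = 12/(12*13) * (23^2/4 + 38.5^2/5 + 16.5^2/3) - 3*13
     = 0.076923 * 519.45 - 39
     = 0.957692.
Step 4: Ties present; correction factor C = 1 - 12/(12^3 - 12) = 0.993007. Corrected H = 0.957692 / 0.993007 = 0.964437.
Step 5: Under H0, H ~ chi^2(2); p-value = 0.617412.
Step 6: alpha = 0.05. fail to reject H0.

H = 0.9644, df = 2, p = 0.617412, fail to reject H0.


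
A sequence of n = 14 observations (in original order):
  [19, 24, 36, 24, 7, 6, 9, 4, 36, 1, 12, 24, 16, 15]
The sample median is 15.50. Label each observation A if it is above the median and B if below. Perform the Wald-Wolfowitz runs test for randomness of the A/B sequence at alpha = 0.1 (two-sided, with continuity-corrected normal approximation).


Step 1: Compute median = 15.50; label A = above, B = below.
Labels in order: AAAABBBBABBAAB  (n_A = 7, n_B = 7)
Step 2: Count runs R = 6.
Step 3: Under H0 (random ordering), E[R] = 2*n_A*n_B/(n_A+n_B) + 1 = 2*7*7/14 + 1 = 8.0000.
        Var[R] = 2*n_A*n_B*(2*n_A*n_B - n_A - n_B) / ((n_A+n_B)^2 * (n_A+n_B-1)) = 8232/2548 = 3.2308.
        SD[R] = 1.7974.
Step 4: Continuity-corrected z = (R + 0.5 - E[R]) / SD[R] = (6 + 0.5 - 8.0000) / 1.7974 = -0.8345.
Step 5: Two-sided p-value via normal approximation = 2*(1 - Phi(|z|)) = 0.403986.
Step 6: alpha = 0.1. fail to reject H0.

R = 6, z = -0.8345, p = 0.403986, fail to reject H0.


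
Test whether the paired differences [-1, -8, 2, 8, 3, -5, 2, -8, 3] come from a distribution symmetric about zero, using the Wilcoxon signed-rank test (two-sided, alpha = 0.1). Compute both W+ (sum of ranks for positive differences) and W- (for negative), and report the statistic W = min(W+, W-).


Step 1: Drop any zero differences (none here) and take |d_i|.
|d| = [1, 8, 2, 8, 3, 5, 2, 8, 3]
Step 2: Midrank |d_i| (ties get averaged ranks).
ranks: |1|->1, |8|->8, |2|->2.5, |8|->8, |3|->4.5, |5|->6, |2|->2.5, |8|->8, |3|->4.5
Step 3: Attach original signs; sum ranks with positive sign and with negative sign.
W+ = 2.5 + 8 + 4.5 + 2.5 + 4.5 = 22
W- = 1 + 8 + 6 + 8 = 23
(Check: W+ + W- = 45 should equal n(n+1)/2 = 45.)
Step 4: Test statistic W = min(W+, W-) = 22.
Step 5: Ties in |d|, so use the tie-corrected normal approximation.
        E[W] = n(n+1)/4 = 9*10/4 = 22.5.
        Tie groups: |d|=2 (t=2), |d|=3 (t=2), |d|=8 (t=3); sum(t^3 - t) = 36.
        Var[W] = n(n+1)(2n+1)/24 - sum(t^3-t)/48 = 1710/24 - 36/48 = 70.5.
        z = (W - E[W]) / sqrt(Var[W]) = (22 - 22.5) / 8.3964 = -0.0595.
        Two-sided p = 2*Phi(z) = 0.952515.
Step 6: alpha = 0.1. fail to reject H0.

W+ = 22, W- = 23, W = min = 22, p = 0.952515, fail to reject H0.


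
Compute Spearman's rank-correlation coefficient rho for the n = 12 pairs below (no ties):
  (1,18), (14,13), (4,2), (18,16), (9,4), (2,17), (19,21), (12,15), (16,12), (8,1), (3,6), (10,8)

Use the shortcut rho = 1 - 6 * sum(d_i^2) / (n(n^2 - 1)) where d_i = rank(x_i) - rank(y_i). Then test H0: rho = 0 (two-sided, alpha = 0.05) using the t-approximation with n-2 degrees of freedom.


Step 1: Rank x and y separately (midranks; no ties here).
rank(x): 1->1, 14->9, 4->4, 18->11, 9->6, 2->2, 19->12, 12->8, 16->10, 8->5, 3->3, 10->7
rank(y): 18->11, 13->7, 2->2, 16->9, 4->3, 17->10, 21->12, 15->8, 12->6, 1->1, 6->4, 8->5
Step 2: d_i = R_x(i) - R_y(i); compute d_i^2.
  (1-11)^2=100, (9-7)^2=4, (4-2)^2=4, (11-9)^2=4, (6-3)^2=9, (2-10)^2=64, (12-12)^2=0, (8-8)^2=0, (10-6)^2=16, (5-1)^2=16, (3-4)^2=1, (7-5)^2=4
sum(d^2) = 222.
Step 3: rho = 1 - 6*222 / (12*(12^2 - 1)) = 1 - 1332/1716 = 0.223776.
Step 4: Under H0, t = rho * sqrt((n-2)/(1-rho^2)) = 0.7261 ~ t(10).
Step 5: Two-sided p-value from the t-distribution with 10 df = 0.484452.
Step 6: alpha = 0.05. fail to reject H0.

rho = 0.2238, p = 0.484452, fail to reject H0 at alpha = 0.05.


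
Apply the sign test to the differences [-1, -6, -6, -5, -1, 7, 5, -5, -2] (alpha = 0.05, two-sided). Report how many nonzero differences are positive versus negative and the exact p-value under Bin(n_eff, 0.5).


Step 1: Discard zero differences. Original n = 9; n_eff = number of nonzero differences = 9.
Nonzero differences (with sign): -1, -6, -6, -5, -1, +7, +5, -5, -2
Step 2: Count signs: positive = 2, negative = 7.
Step 3: Under H0: P(positive) = 0.5, so the number of positives S ~ Bin(9, 0.5).
Step 4: Two-sided exact p-value = sum of Bin(9,0.5) probabilities at or below the observed probability = 0.179688.
Step 5: alpha = 0.05. fail to reject H0.

n_eff = 9, pos = 2, neg = 7, p = 0.179688, fail to reject H0.


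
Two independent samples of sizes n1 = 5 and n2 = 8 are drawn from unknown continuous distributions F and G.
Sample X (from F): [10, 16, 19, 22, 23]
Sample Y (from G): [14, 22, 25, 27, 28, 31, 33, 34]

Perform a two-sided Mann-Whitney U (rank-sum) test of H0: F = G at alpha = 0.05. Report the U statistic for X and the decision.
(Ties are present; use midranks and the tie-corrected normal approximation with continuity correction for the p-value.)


Step 1: Combine and sort all 13 observations; assign midranks.
sorted (value, group): (10,X), (14,Y), (16,X), (19,X), (22,X), (22,Y), (23,X), (25,Y), (27,Y), (28,Y), (31,Y), (33,Y), (34,Y)
ranks: 10->1, 14->2, 16->3, 19->4, 22->5.5, 22->5.5, 23->7, 25->8, 27->9, 28->10, 31->11, 33->12, 34->13
Step 2: Rank sum for X: R1 = 1 + 3 + 4 + 5.5 + 7 = 20.5.
Step 3: U_X = R1 - n1(n1+1)/2 = 20.5 - 5*6/2 = 20.5 - 15 = 5.5.
       U_Y = n1*n2 - U_X = 40 - 5.5 = 34.5.
Step 4: Ties are present, so use the tie-corrected normal approximation (with continuity correction) for the p-value.
Step 5: p-value = 0.040149; compare to alpha = 0.05. reject H0.

U_X = 5.5, p = 0.040149, reject H0 at alpha = 0.05.


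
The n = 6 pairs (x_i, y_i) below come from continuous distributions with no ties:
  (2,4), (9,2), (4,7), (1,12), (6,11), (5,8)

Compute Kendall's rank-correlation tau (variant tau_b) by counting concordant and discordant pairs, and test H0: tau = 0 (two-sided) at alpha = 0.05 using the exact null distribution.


Step 1: Enumerate the 15 unordered pairs (i,j) with i<j and classify each by sign(x_j-x_i) * sign(y_j-y_i).
  (1,2):dx=+7,dy=-2->D; (1,3):dx=+2,dy=+3->C; (1,4):dx=-1,dy=+8->D; (1,5):dx=+4,dy=+7->C
  (1,6):dx=+3,dy=+4->C; (2,3):dx=-5,dy=+5->D; (2,4):dx=-8,dy=+10->D; (2,5):dx=-3,dy=+9->D
  (2,6):dx=-4,dy=+6->D; (3,4):dx=-3,dy=+5->D; (3,5):dx=+2,dy=+4->C; (3,6):dx=+1,dy=+1->C
  (4,5):dx=+5,dy=-1->D; (4,6):dx=+4,dy=-4->D; (5,6):dx=-1,dy=-3->C
Step 2: C = 6, D = 9, total pairs = 15.
Step 3: tau = (C - D)/(n(n-1)/2) = (6 - 9)/15 = -0.200000.
Step 4: Exact two-sided p-value (enumerate n! = 720 permutations of y under H0): p = 0.719444.
Step 5: alpha = 0.05. fail to reject H0.

tau_b = -0.2000 (C=6, D=9), p = 0.719444, fail to reject H0.


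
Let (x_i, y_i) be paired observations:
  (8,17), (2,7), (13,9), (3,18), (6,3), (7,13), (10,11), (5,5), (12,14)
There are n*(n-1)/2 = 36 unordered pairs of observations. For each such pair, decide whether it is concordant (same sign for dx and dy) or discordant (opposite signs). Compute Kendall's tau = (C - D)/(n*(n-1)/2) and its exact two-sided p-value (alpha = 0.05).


Step 1: Enumerate the 36 unordered pairs (i,j) with i<j and classify each by sign(x_j-x_i) * sign(y_j-y_i).
  (1,2):dx=-6,dy=-10->C; (1,3):dx=+5,dy=-8->D; (1,4):dx=-5,dy=+1->D; (1,5):dx=-2,dy=-14->C
  (1,6):dx=-1,dy=-4->C; (1,7):dx=+2,dy=-6->D; (1,8):dx=-3,dy=-12->C; (1,9):dx=+4,dy=-3->D
  (2,3):dx=+11,dy=+2->C; (2,4):dx=+1,dy=+11->C; (2,5):dx=+4,dy=-4->D; (2,6):dx=+5,dy=+6->C
  (2,7):dx=+8,dy=+4->C; (2,8):dx=+3,dy=-2->D; (2,9):dx=+10,dy=+7->C; (3,4):dx=-10,dy=+9->D
  (3,5):dx=-7,dy=-6->C; (3,6):dx=-6,dy=+4->D; (3,7):dx=-3,dy=+2->D; (3,8):dx=-8,dy=-4->C
  (3,9):dx=-1,dy=+5->D; (4,5):dx=+3,dy=-15->D; (4,6):dx=+4,dy=-5->D; (4,7):dx=+7,dy=-7->D
  (4,8):dx=+2,dy=-13->D; (4,9):dx=+9,dy=-4->D; (5,6):dx=+1,dy=+10->C; (5,7):dx=+4,dy=+8->C
  (5,8):dx=-1,dy=+2->D; (5,9):dx=+6,dy=+11->C; (6,7):dx=+3,dy=-2->D; (6,8):dx=-2,dy=-8->C
  (6,9):dx=+5,dy=+1->C; (7,8):dx=-5,dy=-6->C; (7,9):dx=+2,dy=+3->C; (8,9):dx=+7,dy=+9->C
Step 2: C = 19, D = 17, total pairs = 36.
Step 3: tau = (C - D)/(n(n-1)/2) = (19 - 17)/36 = 0.055556.
Step 4: Exact two-sided p-value (enumerate n! = 362880 permutations of y under H0): p = 0.919455.
Step 5: alpha = 0.05. fail to reject H0.

tau_b = 0.0556 (C=19, D=17), p = 0.919455, fail to reject H0.


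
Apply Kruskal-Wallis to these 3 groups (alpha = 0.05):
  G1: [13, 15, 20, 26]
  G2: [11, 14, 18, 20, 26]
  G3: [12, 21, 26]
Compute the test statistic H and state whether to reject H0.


Step 1: Combine all N = 12 observations and assign midranks.
sorted (value, group, rank): (11,G2,1), (12,G3,2), (13,G1,3), (14,G2,4), (15,G1,5), (18,G2,6), (20,G1,7.5), (20,G2,7.5), (21,G3,9), (26,G1,11), (26,G2,11), (26,G3,11)
Step 2: Sum ranks within each group.
R_1 = 26.5 (n_1 = 4)
R_2 = 29.5 (n_2 = 5)
R_3 = 22 (n_3 = 3)
Step 3: H = 12/(N(N+1)) * sum(R_i^2/n_i) - 3(N+1)
     = 12/(12*13) * (26.5^2/4 + 29.5^2/5 + 22^2/3) - 3*13
     = 0.076923 * 510.946 - 39
     = 0.303526.
Step 4: Ties present; correction factor C = 1 - 30/(12^3 - 12) = 0.982517. Corrected H = 0.303526 / 0.982517 = 0.308926.
Step 5: Under H0, H ~ chi^2(2); p-value = 0.856875.
Step 6: alpha = 0.05. fail to reject H0.

H = 0.3089, df = 2, p = 0.856875, fail to reject H0.


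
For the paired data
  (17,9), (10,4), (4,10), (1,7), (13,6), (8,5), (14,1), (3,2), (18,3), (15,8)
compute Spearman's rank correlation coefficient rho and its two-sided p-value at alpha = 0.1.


Step 1: Rank x and y separately (midranks; no ties here).
rank(x): 17->9, 10->5, 4->3, 1->1, 13->6, 8->4, 14->7, 3->2, 18->10, 15->8
rank(y): 9->9, 4->4, 10->10, 7->7, 6->6, 5->5, 1->1, 2->2, 3->3, 8->8
Step 2: d_i = R_x(i) - R_y(i); compute d_i^2.
  (9-9)^2=0, (5-4)^2=1, (3-10)^2=49, (1-7)^2=36, (6-6)^2=0, (4-5)^2=1, (7-1)^2=36, (2-2)^2=0, (10-3)^2=49, (8-8)^2=0
sum(d^2) = 172.
Step 3: rho = 1 - 6*172 / (10*(10^2 - 1)) = 1 - 1032/990 = -0.042424.
Step 4: Under H0, t = rho * sqrt((n-2)/(1-rho^2)) = -0.1201 ~ t(8).
Step 5: Two-sided p-value from the t-distribution with 8 df = 0.907364.
Step 6: alpha = 0.1. fail to reject H0.

rho = -0.0424, p = 0.907364, fail to reject H0 at alpha = 0.1.
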